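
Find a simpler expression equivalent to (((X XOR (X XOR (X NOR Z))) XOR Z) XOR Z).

By XOR self-cancellation ((E XOR v) XOR v = E) then XOR self-cancellation ((E XOR v) XOR v = E):
= (X NOR Z)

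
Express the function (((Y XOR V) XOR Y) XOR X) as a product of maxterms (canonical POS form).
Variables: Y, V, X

ΠM(0, 3, 4, 7) = (Y OR V OR X) AND (Y OR NOT V OR NOT X) AND (NOT Y OR V OR X) AND (NOT Y OR NOT V OR NOT X)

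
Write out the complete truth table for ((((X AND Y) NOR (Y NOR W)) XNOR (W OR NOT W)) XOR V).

Y | W | V | X | Output
----------------------
0 | 0 | 0 | 0 | 0
0 | 0 | 0 | 1 | 0
0 | 0 | 1 | 0 | 1
0 | 0 | 1 | 1 | 1
0 | 1 | 0 | 0 | 1
0 | 1 | 0 | 1 | 1
0 | 1 | 1 | 0 | 0
0 | 1 | 1 | 1 | 0
1 | 0 | 0 | 0 | 1
1 | 0 | 0 | 1 | 0
1 | 0 | 1 | 0 | 0
1 | 0 | 1 | 1 | 1
1 | 1 | 0 | 0 | 1
1 | 1 | 0 | 1 | 0
1 | 1 | 1 | 0 | 0
1 | 1 | 1 | 1 | 1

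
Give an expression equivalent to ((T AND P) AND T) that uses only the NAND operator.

((((T NAND P) NAND (T NAND P)) NAND T) NAND (((T NAND P) NAND (T NAND P)) NAND T))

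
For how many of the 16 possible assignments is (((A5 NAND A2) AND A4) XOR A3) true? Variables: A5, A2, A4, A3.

Satisfying assignments: (0,0,0,1), (0,0,1,0), (0,1,0,1), (0,1,1,0), (1,0,0,1), (1,0,1,0), (1,1,0,1), (1,1,1,1)
Count: 8 out of 16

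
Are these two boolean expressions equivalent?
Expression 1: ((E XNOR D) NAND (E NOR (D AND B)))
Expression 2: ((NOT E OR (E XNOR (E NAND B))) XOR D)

No. Counterexample: with B=0, D=0, E=0, Expression 1 = 0 but Expression 2 = 1.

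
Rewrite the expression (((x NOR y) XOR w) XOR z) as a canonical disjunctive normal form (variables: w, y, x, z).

(NOT w AND NOT y AND NOT x AND NOT z) OR (NOT w AND NOT y AND x AND z) OR (NOT w AND y AND NOT x AND z) OR (NOT w AND y AND x AND z) OR (w AND NOT y AND NOT x AND z) OR (w AND NOT y AND x AND NOT z) OR (w AND y AND NOT x AND NOT z) OR (w AND y AND x AND NOT z)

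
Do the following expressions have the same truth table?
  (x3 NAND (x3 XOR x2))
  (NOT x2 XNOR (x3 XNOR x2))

No. Counterexample: with x2=1, x3=1, Expression 1 = 1 but Expression 2 = 0.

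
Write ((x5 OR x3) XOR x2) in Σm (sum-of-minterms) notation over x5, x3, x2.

Σm(1, 2, 4, 6) = (NOT x5 AND NOT x3 AND x2) OR (NOT x5 AND x3 AND NOT x2) OR (x5 AND NOT x3 AND NOT x2) OR (x5 AND x3 AND NOT x2)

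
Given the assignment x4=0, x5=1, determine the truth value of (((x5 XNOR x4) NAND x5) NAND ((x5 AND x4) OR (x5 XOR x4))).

Substituting: (((1 XNOR 0) NAND 1) NAND ((1 AND 0) OR (1 XOR 0)))
= 0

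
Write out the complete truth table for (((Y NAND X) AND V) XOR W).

Y | W | X | V | Output
----------------------
0 | 0 | 0 | 0 | 0
0 | 0 | 0 | 1 | 1
0 | 0 | 1 | 0 | 0
0 | 0 | 1 | 1 | 1
0 | 1 | 0 | 0 | 1
0 | 1 | 0 | 1 | 0
0 | 1 | 1 | 0 | 1
0 | 1 | 1 | 1 | 0
1 | 0 | 0 | 0 | 0
1 | 0 | 0 | 1 | 1
1 | 0 | 1 | 0 | 0
1 | 0 | 1 | 1 | 0
1 | 1 | 0 | 0 | 1
1 | 1 | 0 | 1 | 0
1 | 1 | 1 | 0 | 1
1 | 1 | 1 | 1 | 1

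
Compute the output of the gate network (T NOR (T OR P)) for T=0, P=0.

Substituting: (0 NOR (0 OR 0))
= 1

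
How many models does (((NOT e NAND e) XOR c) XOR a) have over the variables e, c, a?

Satisfying assignments: (0,0,0), (0,1,1), (1,0,0), (1,1,1)
Count: 4 out of 8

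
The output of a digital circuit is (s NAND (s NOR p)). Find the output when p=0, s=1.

Substituting: (1 NAND (1 NOR 0))
= 1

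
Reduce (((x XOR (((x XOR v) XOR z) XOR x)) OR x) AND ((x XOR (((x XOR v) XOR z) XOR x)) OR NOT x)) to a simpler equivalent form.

By distribution ((E OR v) AND (E OR NOT v) = E) then XOR self-cancellation ((E XOR v) XOR v = E):
= ((x XOR v) XOR z)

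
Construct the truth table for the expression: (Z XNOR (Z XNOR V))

V | Z | Output
--------------
0 | 0 | 0
0 | 1 | 0
1 | 0 | 1
1 | 1 | 1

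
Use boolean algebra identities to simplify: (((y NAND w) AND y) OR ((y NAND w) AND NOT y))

By distribution ((E AND v) OR (E AND NOT v) = E):
= (y NAND w)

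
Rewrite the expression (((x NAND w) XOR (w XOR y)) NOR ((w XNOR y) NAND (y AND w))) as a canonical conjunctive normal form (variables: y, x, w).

(y OR x OR w) AND (y OR x OR NOT w) AND (y OR NOT x OR w) AND (y OR NOT x OR NOT w) AND (NOT y OR x OR w) AND (NOT y OR x OR NOT w) AND (NOT y OR NOT x OR w)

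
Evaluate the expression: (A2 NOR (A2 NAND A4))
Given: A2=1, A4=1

Substituting: (1 NOR (1 NAND 1))
= 0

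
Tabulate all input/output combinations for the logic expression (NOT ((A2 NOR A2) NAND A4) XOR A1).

A1 | A4 | A2 | Output
---------------------
0 | 0 | 0 | 0
0 | 0 | 1 | 0
0 | 1 | 0 | 1
0 | 1 | 1 | 0
1 | 0 | 0 | 1
1 | 0 | 1 | 1
1 | 1 | 0 | 0
1 | 1 | 1 | 1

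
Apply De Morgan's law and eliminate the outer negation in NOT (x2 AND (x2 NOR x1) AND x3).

NOT x2 OR NOT (x2 NOR x1) OR NOT x3
De Morgan's: NOT(AND of terms) = OR of negations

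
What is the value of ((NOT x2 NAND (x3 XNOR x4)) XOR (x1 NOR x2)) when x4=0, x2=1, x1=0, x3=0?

Substituting: ((NOT 1 NAND (0 XNOR 0)) XOR (0 NOR 1))
= 1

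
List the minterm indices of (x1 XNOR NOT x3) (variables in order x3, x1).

Σm(1, 2) = (NOT x3 AND x1) OR (x3 AND NOT x1)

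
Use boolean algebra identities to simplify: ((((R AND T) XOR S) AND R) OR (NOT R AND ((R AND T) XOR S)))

By distribution ((E AND v) OR (E AND NOT v) = E):
= ((R AND T) XOR S)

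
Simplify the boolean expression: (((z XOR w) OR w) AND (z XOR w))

By absorption (E AND (E OR v) = E):
= (z XOR w)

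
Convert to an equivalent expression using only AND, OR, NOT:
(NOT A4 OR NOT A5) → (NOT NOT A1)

NOT (NOT A4 OR NOT A5) OR (NOT NOT A1)
(Implication elimination: A → B = NOT A OR B)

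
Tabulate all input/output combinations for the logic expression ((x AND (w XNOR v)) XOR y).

x | v | y | w | Output
----------------------
0 | 0 | 0 | 0 | 0
0 | 0 | 0 | 1 | 0
0 | 0 | 1 | 0 | 1
0 | 0 | 1 | 1 | 1
0 | 1 | 0 | 0 | 0
0 | 1 | 0 | 1 | 0
0 | 1 | 1 | 0 | 1
0 | 1 | 1 | 1 | 1
1 | 0 | 0 | 0 | 1
1 | 0 | 0 | 1 | 0
1 | 0 | 1 | 0 | 0
1 | 0 | 1 | 1 | 1
1 | 1 | 0 | 0 | 0
1 | 1 | 0 | 1 | 1
1 | 1 | 1 | 0 | 1
1 | 1 | 1 | 1 | 0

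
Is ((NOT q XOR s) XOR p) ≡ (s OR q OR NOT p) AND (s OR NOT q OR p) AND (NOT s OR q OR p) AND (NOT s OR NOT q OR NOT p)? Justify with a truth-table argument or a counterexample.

Yes, they are equivalent — the two output columns agree on all 8 assignments:
s | q | p | Expression 1 | Expression 2
---------------------------------------
0 | 0 | 0 | 1 | 1
0 | 0 | 1 | 0 | 0
0 | 1 | 0 | 0 | 0
0 | 1 | 1 | 1 | 1
1 | 0 | 0 | 0 | 0
1 | 0 | 1 | 1 | 1
1 | 1 | 0 | 1 | 1
1 | 1 | 1 | 0 | 0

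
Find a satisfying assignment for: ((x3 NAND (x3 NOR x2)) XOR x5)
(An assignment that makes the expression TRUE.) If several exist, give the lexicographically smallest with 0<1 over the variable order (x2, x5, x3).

x2=0, x5=0, x3=0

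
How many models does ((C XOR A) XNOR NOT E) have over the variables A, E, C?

Satisfying assignments: (0,0,1), (0,1,0), (1,0,0), (1,1,1)
Count: 4 out of 8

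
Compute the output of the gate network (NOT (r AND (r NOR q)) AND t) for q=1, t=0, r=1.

Substituting: (NOT (1 AND (1 NOR 1)) AND 0)
= 0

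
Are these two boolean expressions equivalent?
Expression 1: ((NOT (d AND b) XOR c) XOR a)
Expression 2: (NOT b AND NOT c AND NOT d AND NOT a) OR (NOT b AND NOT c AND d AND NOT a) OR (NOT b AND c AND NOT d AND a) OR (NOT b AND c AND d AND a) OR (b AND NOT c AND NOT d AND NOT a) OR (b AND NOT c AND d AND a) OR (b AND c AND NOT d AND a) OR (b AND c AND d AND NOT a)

Yes, they are equivalent — the two output columns agree on all 16 assignments:
b | c | d | a | Expression 1 | Expression 2
-------------------------------------------
0 | 0 | 0 | 0 | 1 | 1
0 | 0 | 0 | 1 | 0 | 0
0 | 0 | 1 | 0 | 1 | 1
0 | 0 | 1 | 1 | 0 | 0
0 | 1 | 0 | 0 | 0 | 0
0 | 1 | 0 | 1 | 1 | 1
0 | 1 | 1 | 0 | 0 | 0
0 | 1 | 1 | 1 | 1 | 1
1 | 0 | 0 | 0 | 1 | 1
1 | 0 | 0 | 1 | 0 | 0
1 | 0 | 1 | 0 | 0 | 0
1 | 0 | 1 | 1 | 1 | 1
1 | 1 | 0 | 0 | 0 | 0
1 | 1 | 0 | 1 | 1 | 1
1 | 1 | 1 | 0 | 1 | 1
1 | 1 | 1 | 1 | 0 | 0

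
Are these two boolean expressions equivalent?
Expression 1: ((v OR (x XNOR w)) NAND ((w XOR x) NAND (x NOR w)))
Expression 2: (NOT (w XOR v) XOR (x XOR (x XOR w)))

No. Counterexample: with v=0, x=0, w=0, Expression 1 = 0 but Expression 2 = 1.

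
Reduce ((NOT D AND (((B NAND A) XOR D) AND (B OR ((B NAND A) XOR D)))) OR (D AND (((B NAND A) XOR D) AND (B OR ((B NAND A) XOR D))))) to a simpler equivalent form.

By distribution ((E AND v) OR (E AND NOT v) = E) then absorption (E AND (E OR v) = E):
= ((B NAND A) XOR D)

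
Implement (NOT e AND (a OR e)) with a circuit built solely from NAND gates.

(((e NAND e) NAND ((a NAND a) NAND (e NAND e))) NAND ((e NAND e) NAND ((a NAND a) NAND (e NAND e))))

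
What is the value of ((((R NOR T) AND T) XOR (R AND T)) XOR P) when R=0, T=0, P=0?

Substituting: ((((0 NOR 0) AND 0) XOR (0 AND 0)) XOR 0)
= 0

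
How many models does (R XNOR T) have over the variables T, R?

Satisfying assignments: (0,0), (1,1)
Count: 2 out of 4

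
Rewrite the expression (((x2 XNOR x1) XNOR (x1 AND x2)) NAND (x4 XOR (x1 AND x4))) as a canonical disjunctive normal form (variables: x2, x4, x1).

(NOT x2 AND NOT x4 AND NOT x1) OR (NOT x2 AND NOT x4 AND x1) OR (NOT x2 AND x4 AND NOT x1) OR (NOT x2 AND x4 AND x1) OR (x2 AND NOT x4 AND NOT x1) OR (x2 AND NOT x4 AND x1) OR (x2 AND x4 AND x1)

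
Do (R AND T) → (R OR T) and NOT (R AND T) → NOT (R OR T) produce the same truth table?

No, Inverse is not equivalent to original (counterexample: T=0, R=1)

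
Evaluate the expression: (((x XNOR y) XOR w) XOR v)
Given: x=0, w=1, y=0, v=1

Substituting: (((0 XNOR 0) XOR 1) XOR 1)
= 1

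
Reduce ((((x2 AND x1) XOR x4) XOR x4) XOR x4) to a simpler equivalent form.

By XOR self-cancellation ((E XOR v) XOR v = E):
= ((x2 AND x1) XOR x4)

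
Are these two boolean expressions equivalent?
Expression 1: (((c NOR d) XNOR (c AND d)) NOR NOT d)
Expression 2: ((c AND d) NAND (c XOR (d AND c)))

No. Counterexample: with c=0, d=0, Expression 1 = 0 but Expression 2 = 1.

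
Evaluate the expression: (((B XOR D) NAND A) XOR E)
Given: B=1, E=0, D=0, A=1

Substituting: (((1 XOR 0) NAND 1) XOR 0)
= 0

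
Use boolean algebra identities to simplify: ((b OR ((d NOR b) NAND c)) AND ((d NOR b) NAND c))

By absorption (E AND (E OR v) = E):
= ((d NOR b) NAND c)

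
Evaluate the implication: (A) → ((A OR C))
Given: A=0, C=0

Antecedent (A) = 0; consequent ((A OR C)) = 0.
0 → 0 = 1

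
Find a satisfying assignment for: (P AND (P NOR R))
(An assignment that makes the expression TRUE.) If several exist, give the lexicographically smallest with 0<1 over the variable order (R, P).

UNSATISFIABLE - no assignment makes this expression true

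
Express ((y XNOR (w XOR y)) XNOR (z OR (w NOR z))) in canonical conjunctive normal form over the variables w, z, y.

(NOT w OR NOT z OR y) AND (NOT w OR NOT z OR NOT y)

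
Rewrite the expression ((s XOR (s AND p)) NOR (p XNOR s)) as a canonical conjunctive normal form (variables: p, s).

(p OR s) AND (p OR NOT s) AND (NOT p OR NOT s)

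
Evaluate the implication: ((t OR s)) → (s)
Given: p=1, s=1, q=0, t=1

Antecedent ((t OR s)) = 1; consequent (s) = 1.
1 → 1 = 1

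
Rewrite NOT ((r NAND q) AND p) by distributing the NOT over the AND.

NOT (r NAND q) OR NOT p
De Morgan's: NOT(AND of terms) = OR of negations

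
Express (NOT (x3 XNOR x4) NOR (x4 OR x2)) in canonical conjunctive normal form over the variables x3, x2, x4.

(x3 OR x2 OR NOT x4) AND (x3 OR NOT x2 OR x4) AND (x3 OR NOT x2 OR NOT x4) AND (NOT x3 OR x2 OR x4) AND (NOT x3 OR x2 OR NOT x4) AND (NOT x3 OR NOT x2 OR x4) AND (NOT x3 OR NOT x2 OR NOT x4)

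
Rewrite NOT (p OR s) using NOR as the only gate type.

(((p NOR s) NOR (p NOR s)) NOR ((p NOR s) NOR (p NOR s)))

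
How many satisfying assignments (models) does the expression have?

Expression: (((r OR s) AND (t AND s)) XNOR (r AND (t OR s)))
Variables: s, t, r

Satisfying assignments: (0,0,0), (0,0,1), (0,1,0), (1,0,0), (1,1,1)
Count: 5 out of 8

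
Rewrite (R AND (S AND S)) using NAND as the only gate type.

((R NAND ((S NAND S) NAND (S NAND S))) NAND (R NAND ((S NAND S) NAND (S NAND S))))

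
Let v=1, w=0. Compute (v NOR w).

Substituting: (1 NOR 0)
= 0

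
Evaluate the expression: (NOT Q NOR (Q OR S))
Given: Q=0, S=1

Substituting: (NOT 0 NOR (0 OR 1))
= 0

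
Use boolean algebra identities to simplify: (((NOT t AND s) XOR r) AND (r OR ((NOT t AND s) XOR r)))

By absorption (E AND (E OR v) = E):
= ((NOT t AND s) XOR r)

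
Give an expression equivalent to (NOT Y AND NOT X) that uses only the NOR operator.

(((Y NOR Y) NOR (Y NOR Y)) NOR ((X NOR X) NOR (X NOR X)))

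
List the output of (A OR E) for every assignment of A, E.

A | E | Output
--------------
0 | 0 | 0
0 | 1 | 1
1 | 0 | 1
1 | 1 | 1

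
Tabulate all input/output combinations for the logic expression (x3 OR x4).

x3 | x4 | Output
----------------
0 | 0 | 0
0 | 1 | 1
1 | 0 | 1
1 | 1 | 1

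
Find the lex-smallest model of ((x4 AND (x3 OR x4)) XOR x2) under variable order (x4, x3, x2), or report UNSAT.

x4=0, x3=0, x2=1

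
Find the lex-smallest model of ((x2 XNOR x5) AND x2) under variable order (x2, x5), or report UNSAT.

x2=1, x5=1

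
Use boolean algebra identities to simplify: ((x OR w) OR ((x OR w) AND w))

By absorption (E OR (E AND v) = E):
= (x OR w)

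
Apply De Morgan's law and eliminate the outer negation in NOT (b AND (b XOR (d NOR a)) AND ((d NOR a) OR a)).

NOT b OR NOT (b XOR (d NOR a)) OR NOT ((d NOR a) OR a)
De Morgan's: NOT(AND of terms) = OR of negations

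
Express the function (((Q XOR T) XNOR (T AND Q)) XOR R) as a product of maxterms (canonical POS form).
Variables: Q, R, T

ΠM(1, 2, 4, 5) = (Q OR R OR NOT T) AND (Q OR NOT R OR T) AND (NOT Q OR R OR T) AND (NOT Q OR R OR NOT T)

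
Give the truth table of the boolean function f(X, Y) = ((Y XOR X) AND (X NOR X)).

X | Y | Output
--------------
0 | 0 | 0
0 | 1 | 1
1 | 0 | 0
1 | 1 | 0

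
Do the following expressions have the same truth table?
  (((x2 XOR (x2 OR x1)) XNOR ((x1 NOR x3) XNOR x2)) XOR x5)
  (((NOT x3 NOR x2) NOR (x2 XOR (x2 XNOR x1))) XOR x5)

No. Counterexample: with x3=0, x1=0, x5=0, x2=0, Expression 1 = 1 but Expression 2 = 0.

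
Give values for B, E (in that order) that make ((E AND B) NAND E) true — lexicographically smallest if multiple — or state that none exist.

B=0, E=0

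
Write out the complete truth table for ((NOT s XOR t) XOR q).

t | q | s | Output
------------------
0 | 0 | 0 | 1
0 | 0 | 1 | 0
0 | 1 | 0 | 0
0 | 1 | 1 | 1
1 | 0 | 0 | 0
1 | 0 | 1 | 1
1 | 1 | 0 | 1
1 | 1 | 1 | 0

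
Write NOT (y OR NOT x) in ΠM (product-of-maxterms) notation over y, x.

ΠM(0, 2, 3) = (y OR x) AND (NOT y OR x) AND (NOT y OR NOT x)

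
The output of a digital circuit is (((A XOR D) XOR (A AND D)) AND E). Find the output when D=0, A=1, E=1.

Substituting: (((1 XOR 0) XOR (1 AND 0)) AND 1)
= 1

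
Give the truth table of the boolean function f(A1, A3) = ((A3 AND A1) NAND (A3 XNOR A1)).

A1 | A3 | Output
----------------
0 | 0 | 1
0 | 1 | 1
1 | 0 | 1
1 | 1 | 0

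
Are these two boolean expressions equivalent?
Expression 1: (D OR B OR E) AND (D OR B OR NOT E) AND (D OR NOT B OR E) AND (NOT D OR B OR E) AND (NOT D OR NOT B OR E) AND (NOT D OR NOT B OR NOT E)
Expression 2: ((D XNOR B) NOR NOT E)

Yes, they are equivalent — the two output columns agree on all 8 assignments:
D | B | E | Expression 1 | Expression 2
---------------------------------------
0 | 0 | 0 | 0 | 0
0 | 0 | 1 | 0 | 0
0 | 1 | 0 | 0 | 0
0 | 1 | 1 | 1 | 1
1 | 0 | 0 | 0 | 0
1 | 0 | 1 | 1 | 1
1 | 1 | 0 | 0 | 0
1 | 1 | 1 | 0 | 0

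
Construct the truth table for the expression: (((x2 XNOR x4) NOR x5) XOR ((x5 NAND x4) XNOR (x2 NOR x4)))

x4 | x5 | x2 | Output
---------------------
0 | 0 | 0 | 1
0 | 0 | 1 | 1
0 | 1 | 0 | 1
0 | 1 | 1 | 0
1 | 0 | 0 | 1
1 | 0 | 1 | 0
1 | 1 | 0 | 1
1 | 1 | 1 | 1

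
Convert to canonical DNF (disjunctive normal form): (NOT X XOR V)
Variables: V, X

(NOT V AND NOT X) OR (V AND X)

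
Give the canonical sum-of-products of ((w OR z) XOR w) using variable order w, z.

Σm(1) = (NOT w AND z)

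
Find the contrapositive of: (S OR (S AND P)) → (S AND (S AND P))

Contrapositive: NOT (S AND (S AND P)) → NOT (S OR (S AND P))
Note: A statement and its contrapositive are logically equivalent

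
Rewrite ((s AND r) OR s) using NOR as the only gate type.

((((s NOR s) NOR (r NOR r)) NOR s) NOR (((s NOR s) NOR (r NOR r)) NOR s))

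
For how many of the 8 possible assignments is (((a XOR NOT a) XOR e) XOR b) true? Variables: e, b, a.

Satisfying assignments: (0,0,0), (0,0,1), (1,1,0), (1,1,1)
Count: 4 out of 8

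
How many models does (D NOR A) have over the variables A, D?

Satisfying assignments: (0,0)
Count: 1 out of 4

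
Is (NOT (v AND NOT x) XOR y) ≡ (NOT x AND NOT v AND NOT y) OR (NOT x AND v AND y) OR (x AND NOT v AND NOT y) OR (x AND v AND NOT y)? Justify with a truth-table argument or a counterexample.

Yes, they are equivalent — the two output columns agree on all 8 assignments:
x | v | y | Expression 1 | Expression 2
---------------------------------------
0 | 0 | 0 | 1 | 1
0 | 0 | 1 | 0 | 0
0 | 1 | 0 | 0 | 0
0 | 1 | 1 | 1 | 1
1 | 0 | 0 | 1 | 1
1 | 0 | 1 | 0 | 0
1 | 1 | 0 | 1 | 1
1 | 1 | 1 | 0 | 0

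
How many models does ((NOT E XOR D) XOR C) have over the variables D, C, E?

Satisfying assignments: (0,0,0), (0,1,1), (1,0,1), (1,1,0)
Count: 4 out of 8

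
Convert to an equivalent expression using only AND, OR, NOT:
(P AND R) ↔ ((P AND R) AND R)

((P AND R) AND ((P AND R) AND R)) OR (NOT (P AND R) AND NOT ((P AND R) AND R))
(Biconditional = both true or both false)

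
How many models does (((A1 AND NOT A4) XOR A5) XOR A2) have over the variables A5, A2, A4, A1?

Satisfying assignments: (0,0,0,1), (0,1,0,0), (0,1,1,0), (0,1,1,1), (1,0,0,0), (1,0,1,0), (1,0,1,1), (1,1,0,1)
Count: 8 out of 16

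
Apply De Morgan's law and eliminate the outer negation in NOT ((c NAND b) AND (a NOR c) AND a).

NOT (c NAND b) OR NOT (a NOR c) OR NOT a
De Morgan's: NOT(AND of terms) = OR of negations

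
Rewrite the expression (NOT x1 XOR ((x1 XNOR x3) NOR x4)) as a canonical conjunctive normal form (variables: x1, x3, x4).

(x1 OR NOT x3 OR x4) AND (NOT x1 OR x3 OR NOT x4) AND (NOT x1 OR NOT x3 OR x4) AND (NOT x1 OR NOT x3 OR NOT x4)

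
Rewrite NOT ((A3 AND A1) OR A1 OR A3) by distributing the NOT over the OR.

NOT (A3 AND A1) AND NOT A1 AND NOT A3
De Morgan's: NOT(OR of terms) = AND of negations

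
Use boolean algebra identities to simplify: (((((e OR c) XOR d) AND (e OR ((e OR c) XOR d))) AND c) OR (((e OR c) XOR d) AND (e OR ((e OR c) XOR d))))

By absorption (E OR (E AND v) = E) then absorption (E AND (E OR v) = E):
= ((e OR c) XOR d)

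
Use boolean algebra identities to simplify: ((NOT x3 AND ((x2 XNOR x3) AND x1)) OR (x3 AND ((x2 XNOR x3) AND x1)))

By distribution ((E AND v) OR (E AND NOT v) = E):
= ((x2 XNOR x3) AND x1)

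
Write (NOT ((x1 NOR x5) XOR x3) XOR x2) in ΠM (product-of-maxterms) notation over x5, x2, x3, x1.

ΠM(0, 3, 5, 6, 10, 11, 12, 13) = (x5 OR x2 OR x3 OR x1) AND (x5 OR x2 OR NOT x3 OR NOT x1) AND (x5 OR NOT x2 OR x3 OR NOT x1) AND (x5 OR NOT x2 OR NOT x3 OR x1) AND (NOT x5 OR x2 OR NOT x3 OR x1) AND (NOT x5 OR x2 OR NOT x3 OR NOT x1) AND (NOT x5 OR NOT x2 OR x3 OR x1) AND (NOT x5 OR NOT x2 OR x3 OR NOT x1)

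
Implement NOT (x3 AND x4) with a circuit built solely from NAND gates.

(((x3 NAND x4) NAND (x3 NAND x4)) NAND ((x3 NAND x4) NAND (x3 NAND x4)))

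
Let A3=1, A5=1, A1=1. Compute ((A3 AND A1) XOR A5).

Substituting: ((1 AND 1) XOR 1)
= 0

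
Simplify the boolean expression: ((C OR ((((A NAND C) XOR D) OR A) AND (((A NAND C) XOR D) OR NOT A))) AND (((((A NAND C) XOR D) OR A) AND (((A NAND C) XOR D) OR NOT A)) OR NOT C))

By distribution ((E OR v) AND (E OR NOT v) = E) then distribution ((E OR v) AND (E OR NOT v) = E):
= ((A NAND C) XOR D)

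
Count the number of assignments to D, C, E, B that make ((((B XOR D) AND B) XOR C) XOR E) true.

Satisfying assignments: (0,0,0,1), (0,0,1,0), (0,1,0,0), (0,1,1,1), (1,0,1,0), (1,0,1,1), (1,1,0,0), (1,1,0,1)
Count: 8 out of 16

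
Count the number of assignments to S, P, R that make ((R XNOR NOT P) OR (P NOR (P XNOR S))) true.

Satisfying assignments: (0,0,1), (0,1,0), (1,0,0), (1,0,1), (1,1,0)
Count: 5 out of 8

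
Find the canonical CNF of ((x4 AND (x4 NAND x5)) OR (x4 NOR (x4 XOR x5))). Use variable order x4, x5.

(x4 OR NOT x5) AND (NOT x4 OR NOT x5)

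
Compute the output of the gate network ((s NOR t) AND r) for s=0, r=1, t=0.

Substituting: ((0 NOR 0) AND 1)
= 1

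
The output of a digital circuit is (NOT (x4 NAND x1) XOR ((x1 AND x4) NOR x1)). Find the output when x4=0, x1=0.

Substituting: (NOT (0 NAND 0) XOR ((0 AND 0) NOR 0))
= 1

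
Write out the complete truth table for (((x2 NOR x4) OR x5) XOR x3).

x5 | x2 | x3 | x4 | Output
--------------------------
0 | 0 | 0 | 0 | 1
0 | 0 | 0 | 1 | 0
0 | 0 | 1 | 0 | 0
0 | 0 | 1 | 1 | 1
0 | 1 | 0 | 0 | 0
0 | 1 | 0 | 1 | 0
0 | 1 | 1 | 0 | 1
0 | 1 | 1 | 1 | 1
1 | 0 | 0 | 0 | 1
1 | 0 | 0 | 1 | 1
1 | 0 | 1 | 0 | 0
1 | 0 | 1 | 1 | 0
1 | 1 | 0 | 0 | 1
1 | 1 | 0 | 1 | 1
1 | 1 | 1 | 0 | 0
1 | 1 | 1 | 1 | 0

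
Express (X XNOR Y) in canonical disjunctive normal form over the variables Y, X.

(NOT Y AND NOT X) OR (Y AND X)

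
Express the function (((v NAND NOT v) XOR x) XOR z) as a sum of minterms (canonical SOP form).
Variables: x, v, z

Σm(0, 2, 5, 7) = (NOT x AND NOT v AND NOT z) OR (NOT x AND v AND NOT z) OR (x AND NOT v AND z) OR (x AND v AND z)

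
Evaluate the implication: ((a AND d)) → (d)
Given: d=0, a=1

Antecedent ((a AND d)) = 0; consequent (d) = 0.
0 → 0 = 1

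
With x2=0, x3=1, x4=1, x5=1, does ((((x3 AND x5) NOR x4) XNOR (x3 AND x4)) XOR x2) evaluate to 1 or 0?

Substituting: ((((1 AND 1) NOR 1) XNOR (1 AND 1)) XOR 0)
= 0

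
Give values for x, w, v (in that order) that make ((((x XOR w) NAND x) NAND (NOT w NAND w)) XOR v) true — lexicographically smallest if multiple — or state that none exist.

x=0, w=0, v=1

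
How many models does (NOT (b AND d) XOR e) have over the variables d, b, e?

Satisfying assignments: (0,0,0), (0,1,0), (1,0,0), (1,1,1)
Count: 4 out of 8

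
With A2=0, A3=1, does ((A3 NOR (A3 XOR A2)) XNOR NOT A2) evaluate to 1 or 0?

Substituting: ((1 NOR (1 XOR 0)) XNOR NOT 0)
= 0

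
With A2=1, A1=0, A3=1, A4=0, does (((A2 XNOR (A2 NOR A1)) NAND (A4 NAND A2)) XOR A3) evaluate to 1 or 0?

Substituting: (((1 XNOR (1 NOR 0)) NAND (0 NAND 1)) XOR 1)
= 0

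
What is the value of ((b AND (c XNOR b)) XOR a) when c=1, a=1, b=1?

Substituting: ((1 AND (1 XNOR 1)) XOR 1)
= 0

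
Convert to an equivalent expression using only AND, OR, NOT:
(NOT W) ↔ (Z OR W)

((NOT W) AND (Z OR W)) OR (W AND NOT (Z OR W))
(Biconditional = both true or both false)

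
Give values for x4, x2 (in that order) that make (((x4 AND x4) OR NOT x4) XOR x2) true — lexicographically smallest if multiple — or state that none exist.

x4=0, x2=0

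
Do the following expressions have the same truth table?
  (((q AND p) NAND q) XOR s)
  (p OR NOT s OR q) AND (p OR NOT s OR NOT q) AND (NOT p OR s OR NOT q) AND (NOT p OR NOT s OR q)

Yes, they are equivalent — the two output columns agree on all 8 assignments:
p | s | q | Expression 1 | Expression 2
---------------------------------------
0 | 0 | 0 | 1 | 1
0 | 0 | 1 | 1 | 1
0 | 1 | 0 | 0 | 0
0 | 1 | 1 | 0 | 0
1 | 0 | 0 | 1 | 1
1 | 0 | 1 | 0 | 0
1 | 1 | 0 | 0 | 0
1 | 1 | 1 | 1 | 1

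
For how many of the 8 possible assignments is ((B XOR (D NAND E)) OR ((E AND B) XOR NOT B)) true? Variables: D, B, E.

Satisfying assignments: (0,0,0), (0,0,1), (0,1,1), (1,0,0), (1,0,1), (1,1,1)
Count: 6 out of 8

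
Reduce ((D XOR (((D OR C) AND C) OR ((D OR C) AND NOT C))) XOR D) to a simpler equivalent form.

By XOR self-cancellation ((E XOR v) XOR v = E) then distribution ((E AND v) OR (E AND NOT v) = E):
= (D OR C)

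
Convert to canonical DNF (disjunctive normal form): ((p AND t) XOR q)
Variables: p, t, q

(NOT p AND NOT t AND q) OR (NOT p AND t AND q) OR (p AND NOT t AND q) OR (p AND t AND NOT q)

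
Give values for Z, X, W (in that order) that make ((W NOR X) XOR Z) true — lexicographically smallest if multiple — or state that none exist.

Z=0, X=0, W=0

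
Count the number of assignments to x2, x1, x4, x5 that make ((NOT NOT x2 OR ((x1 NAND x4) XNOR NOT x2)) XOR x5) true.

Satisfying assignments: (0,0,0,0), (0,0,1,0), (0,1,0,0), (0,1,1,1), (1,0,0,0), (1,0,1,0), (1,1,0,0), (1,1,1,0)
Count: 8 out of 16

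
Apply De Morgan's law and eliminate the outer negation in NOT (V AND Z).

NOT V OR NOT Z
De Morgan's: NOT(AND of terms) = OR of negations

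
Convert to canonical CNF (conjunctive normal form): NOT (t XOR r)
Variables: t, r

(t OR NOT r) AND (NOT t OR r)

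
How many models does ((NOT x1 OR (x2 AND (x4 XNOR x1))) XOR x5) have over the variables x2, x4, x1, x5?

Satisfying assignments: (0,0,0,0), (0,0,1,1), (0,1,0,0), (0,1,1,1), (1,0,0,0), (1,0,1,1), (1,1,0,0), (1,1,1,0)
Count: 8 out of 16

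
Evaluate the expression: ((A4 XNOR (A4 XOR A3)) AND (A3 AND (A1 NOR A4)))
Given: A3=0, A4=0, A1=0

Substituting: ((0 XNOR (0 XOR 0)) AND (0 AND (0 NOR 0)))
= 0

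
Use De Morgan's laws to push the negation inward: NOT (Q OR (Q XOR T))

NOT Q AND NOT (Q XOR T)
De Morgan's: NOT(OR of terms) = AND of negations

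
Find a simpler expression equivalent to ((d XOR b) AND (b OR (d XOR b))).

By absorption (E AND (E OR v) = E):
= (d XOR b)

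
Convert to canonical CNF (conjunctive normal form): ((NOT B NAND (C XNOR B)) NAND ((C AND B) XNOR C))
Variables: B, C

(NOT B OR C) AND (NOT B OR NOT C)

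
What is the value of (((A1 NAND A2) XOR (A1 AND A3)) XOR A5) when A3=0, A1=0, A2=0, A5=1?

Substituting: (((0 NAND 0) XOR (0 AND 0)) XOR 1)
= 0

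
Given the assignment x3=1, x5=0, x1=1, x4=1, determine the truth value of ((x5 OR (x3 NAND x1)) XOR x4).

Substituting: ((0 OR (1 NAND 1)) XOR 1)
= 1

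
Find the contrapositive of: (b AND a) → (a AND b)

Contrapositive: NOT (a AND b) → NOT (b AND a)
Note: A statement and its contrapositive are logically equivalent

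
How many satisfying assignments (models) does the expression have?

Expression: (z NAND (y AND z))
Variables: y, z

Satisfying assignments: (0,0), (0,1), (1,0)
Count: 3 out of 4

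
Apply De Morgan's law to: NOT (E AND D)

NOT E OR NOT D
De Morgan's: NOT(AND of terms) = OR of negations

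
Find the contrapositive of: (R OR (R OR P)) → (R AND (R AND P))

Contrapositive: NOT (R AND (R AND P)) → NOT (R OR (R OR P))
Note: A statement and its contrapositive are logically equivalent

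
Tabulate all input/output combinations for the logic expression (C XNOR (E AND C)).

C | E | Output
--------------
0 | 0 | 1
0 | 1 | 1
1 | 0 | 0
1 | 1 | 1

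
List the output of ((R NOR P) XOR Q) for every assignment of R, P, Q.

R | P | Q | Output
------------------
0 | 0 | 0 | 1
0 | 0 | 1 | 0
0 | 1 | 0 | 0
0 | 1 | 1 | 1
1 | 0 | 0 | 0
1 | 0 | 1 | 1
1 | 1 | 0 | 0
1 | 1 | 1 | 1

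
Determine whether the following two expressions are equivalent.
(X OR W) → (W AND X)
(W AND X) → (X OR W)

No, Converse is not equivalent to original (counterexample: W=0, X=1)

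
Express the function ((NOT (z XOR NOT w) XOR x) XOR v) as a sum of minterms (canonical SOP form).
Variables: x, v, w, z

Σm(1, 2, 4, 7, 8, 11, 13, 14) = (NOT x AND NOT v AND NOT w AND z) OR (NOT x AND NOT v AND w AND NOT z) OR (NOT x AND v AND NOT w AND NOT z) OR (NOT x AND v AND w AND z) OR (x AND NOT v AND NOT w AND NOT z) OR (x AND NOT v AND w AND z) OR (x AND v AND NOT w AND z) OR (x AND v AND w AND NOT z)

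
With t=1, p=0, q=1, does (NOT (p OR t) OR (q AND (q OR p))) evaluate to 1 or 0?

Substituting: (NOT (0 OR 1) OR (1 AND (1 OR 0)))
= 1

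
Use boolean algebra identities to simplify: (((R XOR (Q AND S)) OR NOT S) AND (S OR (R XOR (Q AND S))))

By distribution ((E OR v) AND (E OR NOT v) = E):
= (R XOR (Q AND S))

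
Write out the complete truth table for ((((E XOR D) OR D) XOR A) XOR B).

A | B | D | E | Output
----------------------
0 | 0 | 0 | 0 | 0
0 | 0 | 0 | 1 | 1
0 | 0 | 1 | 0 | 1
0 | 0 | 1 | 1 | 1
0 | 1 | 0 | 0 | 1
0 | 1 | 0 | 1 | 0
0 | 1 | 1 | 0 | 0
0 | 1 | 1 | 1 | 0
1 | 0 | 0 | 0 | 1
1 | 0 | 0 | 1 | 0
1 | 0 | 1 | 0 | 0
1 | 0 | 1 | 1 | 0
1 | 1 | 0 | 0 | 0
1 | 1 | 0 | 1 | 1
1 | 1 | 1 | 0 | 1
1 | 1 | 1 | 1 | 1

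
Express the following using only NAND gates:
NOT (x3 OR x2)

(((x3 NAND x3) NAND (x2 NAND x2)) NAND ((x3 NAND x3) NAND (x2 NAND x2)))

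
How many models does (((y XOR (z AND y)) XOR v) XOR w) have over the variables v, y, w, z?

Satisfying assignments: (0,0,1,0), (0,0,1,1), (0,1,0,0), (0,1,1,1), (1,0,0,0), (1,0,0,1), (1,1,0,1), (1,1,1,0)
Count: 8 out of 16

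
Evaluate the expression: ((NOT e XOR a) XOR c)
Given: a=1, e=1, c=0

Substituting: ((NOT 1 XOR 1) XOR 0)
= 1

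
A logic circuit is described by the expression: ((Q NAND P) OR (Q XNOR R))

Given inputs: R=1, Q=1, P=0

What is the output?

Substituting: ((1 NAND 0) OR (1 XNOR 1))
= 1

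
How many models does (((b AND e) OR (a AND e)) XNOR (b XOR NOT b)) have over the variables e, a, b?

Satisfying assignments: (1,0,1), (1,1,0), (1,1,1)
Count: 3 out of 8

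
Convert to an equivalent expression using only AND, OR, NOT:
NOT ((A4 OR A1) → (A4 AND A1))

(A4 OR A1) AND NOT (A4 AND A1)
(Negated implication: NOT(A → B) = A AND NOT B)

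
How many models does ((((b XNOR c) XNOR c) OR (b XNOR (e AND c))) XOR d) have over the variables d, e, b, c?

Satisfying assignments: (0,0,0,0), (0,0,0,1), (0,0,1,0), (0,0,1,1), (0,1,0,0), (0,1,1,0), (0,1,1,1), (1,1,0,1)
Count: 8 out of 16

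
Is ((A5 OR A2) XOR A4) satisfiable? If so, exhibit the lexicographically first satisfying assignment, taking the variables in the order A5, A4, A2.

A5=0, A4=0, A2=1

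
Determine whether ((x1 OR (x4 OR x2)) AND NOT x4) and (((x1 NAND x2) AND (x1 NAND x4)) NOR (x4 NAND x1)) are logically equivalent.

No. Counterexample: with x4=0, x1=0, x2=1, Expression 1 = 1 but Expression 2 = 0.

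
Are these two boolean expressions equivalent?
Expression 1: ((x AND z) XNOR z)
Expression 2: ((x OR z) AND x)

No. Counterexample: with x=0, z=0, Expression 1 = 1 but Expression 2 = 0.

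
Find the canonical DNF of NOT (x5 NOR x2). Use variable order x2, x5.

(NOT x2 AND x5) OR (x2 AND NOT x5) OR (x2 AND x5)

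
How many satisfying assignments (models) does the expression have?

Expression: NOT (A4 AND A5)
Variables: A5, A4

Satisfying assignments: (0,0), (0,1), (1,0)
Count: 3 out of 4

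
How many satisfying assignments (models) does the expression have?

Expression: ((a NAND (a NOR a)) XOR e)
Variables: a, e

Satisfying assignments: (0,0), (1,0)
Count: 2 out of 4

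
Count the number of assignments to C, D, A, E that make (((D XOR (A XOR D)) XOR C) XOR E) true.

Satisfying assignments: (0,0,0,1), (0,0,1,0), (0,1,0,1), (0,1,1,0), (1,0,0,0), (1,0,1,1), (1,1,0,0), (1,1,1,1)
Count: 8 out of 16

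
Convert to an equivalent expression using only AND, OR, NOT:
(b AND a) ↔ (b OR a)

((b AND a) AND (b OR a)) OR (NOT (b AND a) AND NOT (b OR a))
(Biconditional = both true or both false)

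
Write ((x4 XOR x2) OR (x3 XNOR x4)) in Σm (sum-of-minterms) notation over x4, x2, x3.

Σm(0, 2, 3, 4, 5, 7) = (NOT x4 AND NOT x2 AND NOT x3) OR (NOT x4 AND x2 AND NOT x3) OR (NOT x4 AND x2 AND x3) OR (x4 AND NOT x2 AND NOT x3) OR (x4 AND NOT x2 AND x3) OR (x4 AND x2 AND x3)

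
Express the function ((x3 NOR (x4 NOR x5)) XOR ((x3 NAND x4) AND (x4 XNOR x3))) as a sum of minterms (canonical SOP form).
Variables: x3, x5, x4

Σm(0, 1, 3) = (NOT x3 AND NOT x5 AND NOT x4) OR (NOT x3 AND NOT x5 AND x4) OR (NOT x3 AND x5 AND x4)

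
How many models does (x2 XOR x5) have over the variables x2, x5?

Satisfying assignments: (0,1), (1,0)
Count: 2 out of 4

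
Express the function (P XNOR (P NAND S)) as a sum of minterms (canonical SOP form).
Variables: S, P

Σm(1) = (NOT S AND P)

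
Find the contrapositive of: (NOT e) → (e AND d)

Contrapositive: NOT (e AND d) → e
Note: A statement and its contrapositive are logically equivalent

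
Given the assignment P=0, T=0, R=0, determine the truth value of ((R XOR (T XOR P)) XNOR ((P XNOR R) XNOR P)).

Substituting: ((0 XOR (0 XOR 0)) XNOR ((0 XNOR 0) XNOR 0))
= 1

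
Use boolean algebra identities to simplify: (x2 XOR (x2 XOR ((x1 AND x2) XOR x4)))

By XOR self-cancellation ((E XOR v) XOR v = E):
= ((x1 AND x2) XOR x4)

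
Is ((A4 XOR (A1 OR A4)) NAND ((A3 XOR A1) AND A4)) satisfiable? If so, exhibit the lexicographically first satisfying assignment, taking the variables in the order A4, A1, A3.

A4=0, A1=0, A3=0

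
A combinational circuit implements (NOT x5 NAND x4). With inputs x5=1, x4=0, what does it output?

Substituting: (NOT 1 NAND 0)
= 1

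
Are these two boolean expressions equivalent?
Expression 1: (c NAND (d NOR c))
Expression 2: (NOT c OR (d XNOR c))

No. Counterexample: with d=0, c=1, Expression 1 = 1 but Expression 2 = 0.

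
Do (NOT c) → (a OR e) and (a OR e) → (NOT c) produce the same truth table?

No, Converse is not equivalent to original (counterexample: c=0, e=0, a=0)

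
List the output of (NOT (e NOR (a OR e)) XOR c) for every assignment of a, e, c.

a | e | c | Output
------------------
0 | 0 | 0 | 0
0 | 0 | 1 | 1
0 | 1 | 0 | 1
0 | 1 | 1 | 0
1 | 0 | 0 | 1
1 | 0 | 1 | 0
1 | 1 | 0 | 1
1 | 1 | 1 | 0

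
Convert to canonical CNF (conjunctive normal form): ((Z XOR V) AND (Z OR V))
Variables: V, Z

(V OR Z) AND (NOT V OR NOT Z)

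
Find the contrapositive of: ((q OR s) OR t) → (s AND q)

Contrapositive: NOT (s AND q) → NOT ((q OR s) OR t)
Note: A statement and its contrapositive are logically equivalent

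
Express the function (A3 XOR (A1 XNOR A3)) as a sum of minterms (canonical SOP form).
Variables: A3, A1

Σm(0, 2) = (NOT A3 AND NOT A1) OR (A3 AND NOT A1)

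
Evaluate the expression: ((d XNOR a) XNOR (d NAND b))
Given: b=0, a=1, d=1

Substituting: ((1 XNOR 1) XNOR (1 NAND 0))
= 1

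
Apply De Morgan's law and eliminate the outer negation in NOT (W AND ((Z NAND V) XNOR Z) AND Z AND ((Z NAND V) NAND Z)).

NOT W OR NOT ((Z NAND V) XNOR Z) OR NOT Z OR NOT ((Z NAND V) NAND Z)
De Morgan's: NOT(AND of terms) = OR of negations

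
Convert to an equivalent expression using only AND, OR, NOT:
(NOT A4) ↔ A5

((NOT A4) AND A5) OR (A4 AND NOT A5)
(Biconditional = both true or both false)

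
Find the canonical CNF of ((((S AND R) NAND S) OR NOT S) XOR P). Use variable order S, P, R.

(S OR NOT P OR R) AND (S OR NOT P OR NOT R) AND (NOT S OR P OR NOT R) AND (NOT S OR NOT P OR R)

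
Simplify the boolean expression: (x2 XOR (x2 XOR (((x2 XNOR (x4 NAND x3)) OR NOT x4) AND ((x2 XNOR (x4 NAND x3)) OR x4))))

By XOR self-cancellation ((E XOR v) XOR v = E) then distribution ((E OR v) AND (E OR NOT v) = E):
= (x2 XNOR (x4 NAND x3))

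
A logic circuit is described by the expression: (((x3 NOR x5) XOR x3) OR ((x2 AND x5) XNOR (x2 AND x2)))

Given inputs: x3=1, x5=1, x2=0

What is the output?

Substituting: (((1 NOR 1) XOR 1) OR ((0 AND 1) XNOR (0 AND 0)))
= 1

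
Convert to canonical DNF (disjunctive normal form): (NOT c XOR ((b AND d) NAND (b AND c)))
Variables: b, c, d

(NOT b AND c AND NOT d) OR (NOT b AND c AND d) OR (b AND c AND NOT d)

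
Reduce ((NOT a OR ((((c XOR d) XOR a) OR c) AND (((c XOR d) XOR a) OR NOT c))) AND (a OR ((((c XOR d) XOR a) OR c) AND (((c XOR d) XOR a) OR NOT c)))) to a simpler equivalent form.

By distribution ((E OR v) AND (E OR NOT v) = E) then distribution ((E OR v) AND (E OR NOT v) = E):
= ((c XOR d) XOR a)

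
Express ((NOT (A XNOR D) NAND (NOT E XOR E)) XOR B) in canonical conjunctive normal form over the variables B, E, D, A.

(B OR E OR D OR NOT A) AND (B OR E OR NOT D OR A) AND (B OR NOT E OR D OR NOT A) AND (B OR NOT E OR NOT D OR A) AND (NOT B OR E OR D OR A) AND (NOT B OR E OR NOT D OR NOT A) AND (NOT B OR NOT E OR D OR A) AND (NOT B OR NOT E OR NOT D OR NOT A)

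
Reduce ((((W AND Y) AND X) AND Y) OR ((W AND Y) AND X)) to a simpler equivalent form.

By absorption (E OR (E AND v) = E):
= ((W AND Y) AND X)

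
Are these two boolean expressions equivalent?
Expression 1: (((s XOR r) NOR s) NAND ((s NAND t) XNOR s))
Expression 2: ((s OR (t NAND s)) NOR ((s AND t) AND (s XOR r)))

No. Counterexample: with s=0, r=0, t=0, Expression 1 = 1 but Expression 2 = 0.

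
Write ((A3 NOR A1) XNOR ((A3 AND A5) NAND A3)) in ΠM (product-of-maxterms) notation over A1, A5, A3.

ΠM(1, 4, 5, 6) = (A1 OR A5 OR NOT A3) AND (NOT A1 OR A5 OR A3) AND (NOT A1 OR A5 OR NOT A3) AND (NOT A1 OR NOT A5 OR A3)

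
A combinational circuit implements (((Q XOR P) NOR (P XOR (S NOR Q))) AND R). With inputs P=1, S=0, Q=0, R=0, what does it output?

Substituting: (((0 XOR 1) NOR (1 XOR (0 NOR 0))) AND 0)
= 0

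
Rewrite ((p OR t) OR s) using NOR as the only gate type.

((((p NOR t) NOR (p NOR t)) NOR s) NOR (((p NOR t) NOR (p NOR t)) NOR s))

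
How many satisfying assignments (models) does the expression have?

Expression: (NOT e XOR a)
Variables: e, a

Satisfying assignments: (0,0), (1,1)
Count: 2 out of 4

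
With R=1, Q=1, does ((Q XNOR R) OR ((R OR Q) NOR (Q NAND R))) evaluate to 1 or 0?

Substituting: ((1 XNOR 1) OR ((1 OR 1) NOR (1 NAND 1)))
= 1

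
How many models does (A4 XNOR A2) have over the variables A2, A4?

Satisfying assignments: (0,0), (1,1)
Count: 2 out of 4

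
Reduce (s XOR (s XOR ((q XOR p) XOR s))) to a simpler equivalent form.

By XOR self-cancellation ((E XOR v) XOR v = E):
= ((q XOR p) XOR s)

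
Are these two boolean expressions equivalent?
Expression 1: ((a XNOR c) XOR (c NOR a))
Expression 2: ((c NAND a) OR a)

No. Counterexample: with c=0, a=0, Expression 1 = 0 but Expression 2 = 1.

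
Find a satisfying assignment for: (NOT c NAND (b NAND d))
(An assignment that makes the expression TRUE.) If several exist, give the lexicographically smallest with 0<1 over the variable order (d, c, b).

d=0, c=1, b=0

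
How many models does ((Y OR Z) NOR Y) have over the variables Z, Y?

Satisfying assignments: (0,0)
Count: 1 out of 4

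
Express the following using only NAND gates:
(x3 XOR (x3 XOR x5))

((x3 NAND (x3 NAND ((x3 NAND (x3 NAND x5)) NAND (x5 NAND (x3 NAND x5))))) NAND (((x3 NAND (x3 NAND x5)) NAND (x5 NAND (x3 NAND x5))) NAND (x3 NAND ((x3 NAND (x3 NAND x5)) NAND (x5 NAND (x3 NAND x5))))))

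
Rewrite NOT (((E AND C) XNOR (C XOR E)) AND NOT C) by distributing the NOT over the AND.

NOT ((E AND C) XNOR (C XOR E)) OR C
De Morgan's: NOT(AND of terms) = OR of negations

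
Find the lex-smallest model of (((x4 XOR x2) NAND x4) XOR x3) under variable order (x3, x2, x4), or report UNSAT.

x3=0, x2=0, x4=0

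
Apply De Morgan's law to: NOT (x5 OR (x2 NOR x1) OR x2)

NOT x5 AND NOT (x2 NOR x1) AND NOT x2
De Morgan's: NOT(OR of terms) = AND of negations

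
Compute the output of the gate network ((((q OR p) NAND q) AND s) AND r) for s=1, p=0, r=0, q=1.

Substituting: ((((1 OR 0) NAND 1) AND 1) AND 0)
= 0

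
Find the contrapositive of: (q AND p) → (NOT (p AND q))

Contrapositive: (p AND q) → NOT (q AND p)
Note: A statement and its contrapositive are logically equivalent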